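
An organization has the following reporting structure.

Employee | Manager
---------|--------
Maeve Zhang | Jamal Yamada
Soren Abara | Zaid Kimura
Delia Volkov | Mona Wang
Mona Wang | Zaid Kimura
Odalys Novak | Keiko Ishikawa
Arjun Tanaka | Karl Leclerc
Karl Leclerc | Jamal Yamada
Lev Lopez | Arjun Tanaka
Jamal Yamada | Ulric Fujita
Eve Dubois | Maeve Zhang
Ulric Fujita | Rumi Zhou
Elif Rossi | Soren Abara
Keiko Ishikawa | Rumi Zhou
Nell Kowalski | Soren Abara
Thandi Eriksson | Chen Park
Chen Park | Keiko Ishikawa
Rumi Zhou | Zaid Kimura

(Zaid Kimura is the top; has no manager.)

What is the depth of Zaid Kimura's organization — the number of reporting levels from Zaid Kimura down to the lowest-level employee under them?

6

The longest chain under Zaid Kimura runs Zaid Kimura → Rumi Zhou → Ulric Fujita → Jamal Yamada → Karl Leclerc → Arjun Tanaka → Lev Lopez, which is 6 levels below Zaid Kimura.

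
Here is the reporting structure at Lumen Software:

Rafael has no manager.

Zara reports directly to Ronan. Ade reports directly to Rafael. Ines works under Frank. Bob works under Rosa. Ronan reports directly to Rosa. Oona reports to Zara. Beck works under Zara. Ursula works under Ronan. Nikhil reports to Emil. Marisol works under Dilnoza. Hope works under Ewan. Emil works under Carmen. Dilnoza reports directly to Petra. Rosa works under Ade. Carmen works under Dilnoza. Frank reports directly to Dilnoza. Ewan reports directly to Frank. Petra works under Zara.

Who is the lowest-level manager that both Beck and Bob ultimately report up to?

Beck's chain of managers is Zara, Ronan, Rosa, Ade, Rafael. Bob's chain of managers is Rosa, Ade, Rafael. The first manager that appears in both chains is Rosa.

Rosa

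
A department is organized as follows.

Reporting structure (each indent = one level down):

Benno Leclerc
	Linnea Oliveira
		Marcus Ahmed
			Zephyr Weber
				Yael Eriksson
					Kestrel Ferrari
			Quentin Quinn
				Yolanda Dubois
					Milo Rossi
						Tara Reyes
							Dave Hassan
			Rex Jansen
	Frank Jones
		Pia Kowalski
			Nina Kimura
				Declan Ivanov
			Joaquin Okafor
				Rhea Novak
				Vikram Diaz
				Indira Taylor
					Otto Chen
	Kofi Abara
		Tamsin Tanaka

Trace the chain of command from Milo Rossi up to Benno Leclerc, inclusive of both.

Milo Rossi reports to Yolanda Dubois. Yolanda Dubois reports to Quentin Quinn. Quentin Quinn reports to Marcus Ahmed. Marcus Ahmed reports to Linnea Oliveira. Linnea Oliveira reports to Benno Leclerc. Benno Leclerc is at the top.

Milo Rossi -> Yolanda Dubois -> Quentin Quinn -> Marcus Ahmed -> Linnea Oliveira -> Benno Leclerc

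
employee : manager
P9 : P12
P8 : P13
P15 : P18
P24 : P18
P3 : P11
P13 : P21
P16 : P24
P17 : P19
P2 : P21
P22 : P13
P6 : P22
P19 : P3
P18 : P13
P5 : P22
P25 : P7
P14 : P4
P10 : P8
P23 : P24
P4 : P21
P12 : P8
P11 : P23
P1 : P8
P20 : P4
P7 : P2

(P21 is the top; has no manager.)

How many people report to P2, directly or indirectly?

2

P2 directly manages P7. Under P7: P25 (1). That's 2 in total.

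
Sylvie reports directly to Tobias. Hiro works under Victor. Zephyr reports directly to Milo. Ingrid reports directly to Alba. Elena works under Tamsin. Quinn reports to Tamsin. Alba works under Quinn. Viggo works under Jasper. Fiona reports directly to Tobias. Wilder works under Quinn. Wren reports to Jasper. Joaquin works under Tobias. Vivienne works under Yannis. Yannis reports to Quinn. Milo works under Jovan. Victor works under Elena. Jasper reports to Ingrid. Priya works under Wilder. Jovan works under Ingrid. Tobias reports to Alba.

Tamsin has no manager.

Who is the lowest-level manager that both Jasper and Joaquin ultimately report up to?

Alba

Jasper's chain of managers is Ingrid, Alba, Quinn, Tamsin. Joaquin's chain of managers is Tobias, Alba, Quinn, Tamsin. The first manager that appears in both chains is Alba.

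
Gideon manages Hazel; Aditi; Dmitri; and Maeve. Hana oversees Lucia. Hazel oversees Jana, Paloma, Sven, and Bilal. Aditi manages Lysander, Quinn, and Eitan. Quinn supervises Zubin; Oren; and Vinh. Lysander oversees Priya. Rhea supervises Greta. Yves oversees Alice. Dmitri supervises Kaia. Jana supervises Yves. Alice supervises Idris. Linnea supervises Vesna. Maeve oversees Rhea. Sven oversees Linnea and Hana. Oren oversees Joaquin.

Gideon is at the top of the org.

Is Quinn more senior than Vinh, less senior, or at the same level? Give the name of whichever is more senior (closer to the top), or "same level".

Quinn

Quinn is 2 levels below Gideon; Vinh is 3. Quinn is higher.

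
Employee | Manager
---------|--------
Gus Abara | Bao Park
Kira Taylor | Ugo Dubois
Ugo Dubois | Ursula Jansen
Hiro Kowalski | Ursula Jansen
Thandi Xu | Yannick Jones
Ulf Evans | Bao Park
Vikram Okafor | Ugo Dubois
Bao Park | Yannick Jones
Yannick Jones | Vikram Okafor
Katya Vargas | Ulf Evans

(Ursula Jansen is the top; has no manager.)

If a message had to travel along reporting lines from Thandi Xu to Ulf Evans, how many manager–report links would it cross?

3

Thandi Xu is 1 level below Yannick Jones, and Ulf Evans is 2 levels below Yannick Jones (their lowest common manager). The shortest path runs up from Thandi Xu to Yannick Jones and back down to Ulf Evans: 1 + 2 = 3 links.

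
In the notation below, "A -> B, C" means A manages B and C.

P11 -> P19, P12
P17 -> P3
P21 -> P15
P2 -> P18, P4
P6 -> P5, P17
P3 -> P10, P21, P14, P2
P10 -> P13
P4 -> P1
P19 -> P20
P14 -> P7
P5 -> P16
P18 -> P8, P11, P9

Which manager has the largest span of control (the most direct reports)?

P3

Direct-report counts: P6 has 2; P17 has 1; P3 has 4; P2 has 2; P4 has 1; P18 has 3; P11 has 2; P19 has 1; P14 has 1; P21 has 1; P10 has 1; P5 has 1. The largest is 4, held by P3.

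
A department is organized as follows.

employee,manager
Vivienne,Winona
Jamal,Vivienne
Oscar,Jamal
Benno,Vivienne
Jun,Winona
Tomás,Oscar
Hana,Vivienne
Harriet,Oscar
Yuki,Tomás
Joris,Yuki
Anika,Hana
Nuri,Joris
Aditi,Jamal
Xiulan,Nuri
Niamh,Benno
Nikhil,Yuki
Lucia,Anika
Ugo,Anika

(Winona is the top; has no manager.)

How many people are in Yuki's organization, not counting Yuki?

Yuki directly manages Joris, Nikhil. Under Joris: Nuri, Xiulan (2). Nikhil has no reports. So Yuki's organization is 2 direct reports plus everyone under them: 3 + 1 = 4.

4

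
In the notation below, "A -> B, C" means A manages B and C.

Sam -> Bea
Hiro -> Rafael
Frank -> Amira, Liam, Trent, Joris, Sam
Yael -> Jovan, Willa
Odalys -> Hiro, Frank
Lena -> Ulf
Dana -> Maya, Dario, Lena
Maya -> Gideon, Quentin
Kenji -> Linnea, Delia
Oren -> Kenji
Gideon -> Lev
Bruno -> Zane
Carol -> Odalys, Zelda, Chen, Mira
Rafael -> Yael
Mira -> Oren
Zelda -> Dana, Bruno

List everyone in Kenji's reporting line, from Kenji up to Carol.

Kenji -> Oren -> Mira -> Carol

Kenji reports to Oren. Oren reports to Mira. Mira reports to Carol. Carol is at the top.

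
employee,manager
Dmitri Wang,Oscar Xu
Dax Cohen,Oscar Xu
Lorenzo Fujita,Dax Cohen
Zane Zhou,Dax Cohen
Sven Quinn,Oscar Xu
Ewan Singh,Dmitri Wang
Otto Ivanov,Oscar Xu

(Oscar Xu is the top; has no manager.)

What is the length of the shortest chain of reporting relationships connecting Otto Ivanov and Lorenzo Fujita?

Otto Ivanov is 1 level below Oscar Xu, and Lorenzo Fujita is 2 levels below Oscar Xu (their lowest common manager). The shortest path runs up from Otto Ivanov to Oscar Xu and back down to Lorenzo Fujita: 1 + 2 = 3 links.

3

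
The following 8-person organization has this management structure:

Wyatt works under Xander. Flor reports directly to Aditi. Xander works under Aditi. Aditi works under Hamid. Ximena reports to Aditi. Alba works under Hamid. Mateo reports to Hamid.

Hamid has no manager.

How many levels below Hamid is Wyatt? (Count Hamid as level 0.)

3

Chain from Wyatt up to Hamid: Wyatt → Xander → Aditi → Hamid. That is 3 steps up, so Wyatt is 3 levels below Hamid.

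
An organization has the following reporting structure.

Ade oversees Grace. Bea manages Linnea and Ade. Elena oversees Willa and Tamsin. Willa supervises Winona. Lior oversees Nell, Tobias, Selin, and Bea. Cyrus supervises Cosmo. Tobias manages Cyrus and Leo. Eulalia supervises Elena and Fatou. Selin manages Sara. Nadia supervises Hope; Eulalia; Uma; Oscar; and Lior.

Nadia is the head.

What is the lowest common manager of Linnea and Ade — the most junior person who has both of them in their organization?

Bea

Linnea's chain of managers is Bea, Lior, Nadia. Ade's chain of managers is Bea, Lior, Nadia. The first manager that appears in both chains is Bea.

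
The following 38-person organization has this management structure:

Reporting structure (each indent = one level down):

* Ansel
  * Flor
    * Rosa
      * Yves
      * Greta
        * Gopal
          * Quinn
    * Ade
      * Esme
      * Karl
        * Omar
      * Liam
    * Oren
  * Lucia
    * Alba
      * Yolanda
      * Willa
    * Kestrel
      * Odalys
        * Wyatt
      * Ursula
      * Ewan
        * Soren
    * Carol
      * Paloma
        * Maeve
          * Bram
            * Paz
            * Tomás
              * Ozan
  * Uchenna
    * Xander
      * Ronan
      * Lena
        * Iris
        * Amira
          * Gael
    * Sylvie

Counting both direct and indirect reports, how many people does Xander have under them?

5

Xander directly manages Ronan, Lena. Ronan has no reports. Under Lena: Amira, Gael, Iris (3). So Xander's organization is 2 direct reports plus everyone under them: 1 + 4 = 5.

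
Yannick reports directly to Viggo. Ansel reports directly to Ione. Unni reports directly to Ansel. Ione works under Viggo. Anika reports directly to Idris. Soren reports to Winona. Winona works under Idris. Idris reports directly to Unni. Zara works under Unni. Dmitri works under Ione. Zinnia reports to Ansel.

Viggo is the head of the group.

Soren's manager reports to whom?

Soren reports to Winona, and Winona reports to Idris. So Soren's skip-level manager is Idris.

Idris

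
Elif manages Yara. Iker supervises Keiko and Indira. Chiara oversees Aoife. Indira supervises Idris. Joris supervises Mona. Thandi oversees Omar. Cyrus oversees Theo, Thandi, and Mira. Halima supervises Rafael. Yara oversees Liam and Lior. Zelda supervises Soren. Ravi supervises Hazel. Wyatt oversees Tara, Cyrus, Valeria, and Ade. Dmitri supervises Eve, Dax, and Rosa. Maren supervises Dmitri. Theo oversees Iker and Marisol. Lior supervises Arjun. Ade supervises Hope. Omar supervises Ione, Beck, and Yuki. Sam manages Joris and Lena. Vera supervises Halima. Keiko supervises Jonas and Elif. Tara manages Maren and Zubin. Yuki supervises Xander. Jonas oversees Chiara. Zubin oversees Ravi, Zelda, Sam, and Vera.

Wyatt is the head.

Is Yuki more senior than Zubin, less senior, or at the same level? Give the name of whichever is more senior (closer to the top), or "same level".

Zubin

Yuki is 4 levels below Wyatt; Zubin is 2. Zubin is higher.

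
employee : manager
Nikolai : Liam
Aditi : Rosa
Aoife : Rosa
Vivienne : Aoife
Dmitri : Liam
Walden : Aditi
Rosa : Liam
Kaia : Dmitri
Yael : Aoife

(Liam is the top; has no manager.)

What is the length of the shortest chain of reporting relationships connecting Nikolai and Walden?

4

Nikolai is 1 level below Liam, and Walden is 3 levels below Liam (their lowest common manager). The shortest path runs up from Nikolai to Liam and back down to Walden: 1 + 3 = 4 links.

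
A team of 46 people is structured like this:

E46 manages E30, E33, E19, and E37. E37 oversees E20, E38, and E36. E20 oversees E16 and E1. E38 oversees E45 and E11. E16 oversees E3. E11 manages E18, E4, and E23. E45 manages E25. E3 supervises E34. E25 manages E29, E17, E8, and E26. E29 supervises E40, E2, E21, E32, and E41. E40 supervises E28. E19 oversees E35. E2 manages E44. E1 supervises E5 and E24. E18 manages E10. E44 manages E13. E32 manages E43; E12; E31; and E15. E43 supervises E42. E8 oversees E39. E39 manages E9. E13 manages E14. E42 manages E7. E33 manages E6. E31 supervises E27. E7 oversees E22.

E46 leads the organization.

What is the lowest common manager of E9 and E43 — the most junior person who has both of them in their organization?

E25

E9's chain of managers is E39, E8, E25, E45, E38, E37, E46. E43's chain of managers is E32, E29, E25, E45, E38, E37, E46. The first manager that appears in both chains is E25.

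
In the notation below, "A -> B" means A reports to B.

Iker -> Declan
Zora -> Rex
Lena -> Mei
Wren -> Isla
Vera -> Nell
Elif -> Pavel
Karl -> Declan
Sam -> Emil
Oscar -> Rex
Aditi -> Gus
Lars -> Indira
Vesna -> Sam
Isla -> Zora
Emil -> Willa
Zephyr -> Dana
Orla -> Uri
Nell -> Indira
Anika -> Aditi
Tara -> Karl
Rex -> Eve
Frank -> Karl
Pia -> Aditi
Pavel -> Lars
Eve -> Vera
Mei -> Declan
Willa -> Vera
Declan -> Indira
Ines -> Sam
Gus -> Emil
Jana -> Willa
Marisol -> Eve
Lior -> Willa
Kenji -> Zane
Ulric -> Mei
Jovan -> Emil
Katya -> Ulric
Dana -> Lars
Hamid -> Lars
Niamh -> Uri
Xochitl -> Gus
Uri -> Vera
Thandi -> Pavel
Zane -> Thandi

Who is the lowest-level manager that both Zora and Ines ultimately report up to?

Vera

Zora's chain of managers is Rex, Eve, Vera, Nell, Indira. Ines's chain of managers is Sam, Emil, Willa, Vera, Nell, Indira. The first manager that appears in both chains is Vera.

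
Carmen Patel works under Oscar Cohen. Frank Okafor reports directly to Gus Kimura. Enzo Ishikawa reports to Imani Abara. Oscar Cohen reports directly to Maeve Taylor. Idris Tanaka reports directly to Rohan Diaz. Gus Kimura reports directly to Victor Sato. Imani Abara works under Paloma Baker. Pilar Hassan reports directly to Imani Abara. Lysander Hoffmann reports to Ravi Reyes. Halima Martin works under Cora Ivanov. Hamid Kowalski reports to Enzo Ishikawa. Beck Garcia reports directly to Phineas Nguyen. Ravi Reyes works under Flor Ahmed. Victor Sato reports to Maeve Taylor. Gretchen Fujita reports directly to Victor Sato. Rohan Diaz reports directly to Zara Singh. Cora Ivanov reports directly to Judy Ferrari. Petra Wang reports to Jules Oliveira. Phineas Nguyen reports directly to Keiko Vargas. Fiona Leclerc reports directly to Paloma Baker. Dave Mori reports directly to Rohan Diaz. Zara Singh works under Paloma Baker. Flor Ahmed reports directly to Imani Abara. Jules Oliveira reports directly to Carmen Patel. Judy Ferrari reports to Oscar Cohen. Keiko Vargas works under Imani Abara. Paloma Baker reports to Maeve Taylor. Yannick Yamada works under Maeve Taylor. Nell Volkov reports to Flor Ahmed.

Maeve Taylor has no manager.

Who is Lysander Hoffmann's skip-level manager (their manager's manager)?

Lysander Hoffmann reports to Ravi Reyes, and Ravi Reyes reports to Flor Ahmed. So Lysander Hoffmann's skip-level manager is Flor Ahmed.

Flor Ahmed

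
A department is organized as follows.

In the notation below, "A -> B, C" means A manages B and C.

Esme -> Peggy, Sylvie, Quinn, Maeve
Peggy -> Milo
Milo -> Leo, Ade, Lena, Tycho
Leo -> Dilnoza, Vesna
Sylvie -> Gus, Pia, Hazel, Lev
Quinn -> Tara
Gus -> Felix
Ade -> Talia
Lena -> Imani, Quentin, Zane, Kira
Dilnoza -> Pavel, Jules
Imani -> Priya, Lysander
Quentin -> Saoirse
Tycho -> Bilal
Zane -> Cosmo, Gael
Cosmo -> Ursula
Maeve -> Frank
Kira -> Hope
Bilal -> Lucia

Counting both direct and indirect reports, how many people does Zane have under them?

Zane directly manages Cosmo, Gael. Under Cosmo: Ursula (1). Gael has no reports. So Zane's organization is 2 direct reports plus everyone under them: 2 + 1 = 3.

3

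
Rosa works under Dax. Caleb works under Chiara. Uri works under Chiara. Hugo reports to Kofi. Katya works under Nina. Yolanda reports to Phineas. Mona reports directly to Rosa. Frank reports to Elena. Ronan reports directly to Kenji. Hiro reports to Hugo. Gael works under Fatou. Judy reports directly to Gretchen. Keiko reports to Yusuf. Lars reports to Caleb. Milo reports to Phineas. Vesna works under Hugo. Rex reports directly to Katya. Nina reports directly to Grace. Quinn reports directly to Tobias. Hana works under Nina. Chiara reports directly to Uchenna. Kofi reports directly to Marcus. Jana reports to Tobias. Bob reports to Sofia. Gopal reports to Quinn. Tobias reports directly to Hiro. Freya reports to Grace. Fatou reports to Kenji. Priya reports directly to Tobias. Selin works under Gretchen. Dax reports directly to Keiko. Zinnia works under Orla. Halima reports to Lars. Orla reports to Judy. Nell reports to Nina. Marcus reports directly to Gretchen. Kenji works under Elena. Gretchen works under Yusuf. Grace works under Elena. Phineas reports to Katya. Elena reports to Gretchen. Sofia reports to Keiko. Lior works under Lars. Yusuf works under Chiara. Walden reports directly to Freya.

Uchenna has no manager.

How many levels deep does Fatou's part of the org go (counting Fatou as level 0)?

The longest chain under Fatou runs Fatou → Gael, which is 1 level below Fatou.

1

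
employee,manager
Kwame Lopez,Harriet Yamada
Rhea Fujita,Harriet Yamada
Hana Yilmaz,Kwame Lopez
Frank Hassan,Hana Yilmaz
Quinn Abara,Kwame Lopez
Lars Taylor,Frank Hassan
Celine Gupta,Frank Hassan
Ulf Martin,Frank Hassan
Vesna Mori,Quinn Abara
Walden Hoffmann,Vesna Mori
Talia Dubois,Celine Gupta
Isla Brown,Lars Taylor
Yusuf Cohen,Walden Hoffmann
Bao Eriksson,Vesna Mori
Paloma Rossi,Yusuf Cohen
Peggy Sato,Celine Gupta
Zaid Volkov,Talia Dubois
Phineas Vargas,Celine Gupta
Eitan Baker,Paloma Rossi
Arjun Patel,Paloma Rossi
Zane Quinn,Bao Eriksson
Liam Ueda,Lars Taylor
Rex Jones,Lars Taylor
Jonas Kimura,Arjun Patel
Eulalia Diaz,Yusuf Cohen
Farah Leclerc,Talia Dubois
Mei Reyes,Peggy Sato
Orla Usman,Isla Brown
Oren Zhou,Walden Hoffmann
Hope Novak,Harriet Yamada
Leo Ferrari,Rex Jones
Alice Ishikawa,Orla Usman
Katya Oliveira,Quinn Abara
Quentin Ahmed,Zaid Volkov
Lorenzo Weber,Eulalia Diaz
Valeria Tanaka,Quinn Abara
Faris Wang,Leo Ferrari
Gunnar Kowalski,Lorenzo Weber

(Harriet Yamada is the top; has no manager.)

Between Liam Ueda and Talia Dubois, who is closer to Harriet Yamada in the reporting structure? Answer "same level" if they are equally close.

Both Liam Ueda and Talia Dubois are 5 levels below Harriet Yamada.

same level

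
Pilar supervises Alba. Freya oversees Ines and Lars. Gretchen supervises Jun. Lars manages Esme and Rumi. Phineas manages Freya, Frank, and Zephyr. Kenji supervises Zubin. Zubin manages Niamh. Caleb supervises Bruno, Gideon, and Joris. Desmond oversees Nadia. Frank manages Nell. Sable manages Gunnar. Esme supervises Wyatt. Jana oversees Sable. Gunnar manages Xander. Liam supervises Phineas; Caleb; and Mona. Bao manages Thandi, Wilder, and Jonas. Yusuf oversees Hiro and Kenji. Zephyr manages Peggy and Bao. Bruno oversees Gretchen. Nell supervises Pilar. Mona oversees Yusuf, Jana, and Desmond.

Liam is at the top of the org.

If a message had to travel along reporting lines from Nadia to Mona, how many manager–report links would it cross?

2

Nadia is in Mona's organization: the chain from Nadia up to Mona is Nadia → Desmond → Mona, which is 2 links.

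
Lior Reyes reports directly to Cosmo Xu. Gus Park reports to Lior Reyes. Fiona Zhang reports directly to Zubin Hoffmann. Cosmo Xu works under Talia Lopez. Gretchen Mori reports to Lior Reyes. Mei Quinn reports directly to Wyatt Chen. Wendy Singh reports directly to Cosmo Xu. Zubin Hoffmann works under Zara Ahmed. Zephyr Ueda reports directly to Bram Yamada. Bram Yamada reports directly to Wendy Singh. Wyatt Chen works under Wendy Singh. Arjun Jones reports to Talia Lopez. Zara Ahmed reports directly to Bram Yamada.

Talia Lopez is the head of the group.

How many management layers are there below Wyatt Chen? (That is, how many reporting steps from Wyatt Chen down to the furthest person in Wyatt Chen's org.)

1

The longest chain under Wyatt Chen runs Wyatt Chen → Mei Quinn, which is 1 level below Wyatt Chen.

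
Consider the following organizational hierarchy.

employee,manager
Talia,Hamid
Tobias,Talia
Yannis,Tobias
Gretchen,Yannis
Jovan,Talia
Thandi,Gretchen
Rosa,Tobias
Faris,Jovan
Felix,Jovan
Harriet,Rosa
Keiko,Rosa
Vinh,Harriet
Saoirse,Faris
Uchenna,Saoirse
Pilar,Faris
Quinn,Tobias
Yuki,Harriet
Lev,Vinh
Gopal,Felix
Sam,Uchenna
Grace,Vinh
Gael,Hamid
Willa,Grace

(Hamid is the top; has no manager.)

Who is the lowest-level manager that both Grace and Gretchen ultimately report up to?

Grace's chain of managers is Vinh, Harriet, Rosa, Tobias, Talia, Hamid. Gretchen's chain of managers is Yannis, Tobias, Talia, Hamid. The first manager that appears in both chains is Tobias.

Tobias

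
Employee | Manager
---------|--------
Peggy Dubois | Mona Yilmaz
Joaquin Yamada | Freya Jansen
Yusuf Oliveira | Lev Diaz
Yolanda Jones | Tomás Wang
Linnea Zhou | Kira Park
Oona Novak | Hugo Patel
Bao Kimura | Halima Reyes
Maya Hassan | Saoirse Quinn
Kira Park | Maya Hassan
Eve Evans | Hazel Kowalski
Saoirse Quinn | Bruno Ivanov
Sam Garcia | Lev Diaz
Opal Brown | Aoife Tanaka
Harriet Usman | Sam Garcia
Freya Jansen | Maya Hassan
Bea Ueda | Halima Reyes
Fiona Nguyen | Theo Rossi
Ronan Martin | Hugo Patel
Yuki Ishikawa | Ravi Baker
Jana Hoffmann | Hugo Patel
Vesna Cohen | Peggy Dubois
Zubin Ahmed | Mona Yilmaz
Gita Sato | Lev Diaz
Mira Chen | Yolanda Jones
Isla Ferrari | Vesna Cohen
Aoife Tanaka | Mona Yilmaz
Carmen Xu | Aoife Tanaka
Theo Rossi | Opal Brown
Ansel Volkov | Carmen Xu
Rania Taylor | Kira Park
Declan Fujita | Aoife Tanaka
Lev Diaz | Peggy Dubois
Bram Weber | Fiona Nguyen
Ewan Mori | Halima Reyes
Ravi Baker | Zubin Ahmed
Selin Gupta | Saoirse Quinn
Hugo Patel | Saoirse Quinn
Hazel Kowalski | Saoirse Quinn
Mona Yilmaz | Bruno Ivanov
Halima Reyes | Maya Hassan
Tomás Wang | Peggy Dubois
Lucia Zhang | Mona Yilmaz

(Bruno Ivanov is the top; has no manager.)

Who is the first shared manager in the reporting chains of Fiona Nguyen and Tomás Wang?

Mona Yilmaz

Fiona Nguyen's chain of managers is Theo Rossi, Opal Brown, Aoife Tanaka, Mona Yilmaz, Bruno Ivanov. Tomás Wang's chain of managers is Peggy Dubois, Mona Yilmaz, Bruno Ivanov. The first manager that appears in both chains is Mona Yilmaz.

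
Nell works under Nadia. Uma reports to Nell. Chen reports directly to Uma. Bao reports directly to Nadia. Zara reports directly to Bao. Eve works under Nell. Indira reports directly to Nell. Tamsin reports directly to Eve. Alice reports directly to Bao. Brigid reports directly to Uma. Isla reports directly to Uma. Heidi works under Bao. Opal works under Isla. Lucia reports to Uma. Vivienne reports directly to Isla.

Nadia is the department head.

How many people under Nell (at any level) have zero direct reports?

7

The people in Nell's organization with no one reporting to them are Indira, Tamsin, Lucia, Vivienne, Opal, Brigid, Chen. That is 7.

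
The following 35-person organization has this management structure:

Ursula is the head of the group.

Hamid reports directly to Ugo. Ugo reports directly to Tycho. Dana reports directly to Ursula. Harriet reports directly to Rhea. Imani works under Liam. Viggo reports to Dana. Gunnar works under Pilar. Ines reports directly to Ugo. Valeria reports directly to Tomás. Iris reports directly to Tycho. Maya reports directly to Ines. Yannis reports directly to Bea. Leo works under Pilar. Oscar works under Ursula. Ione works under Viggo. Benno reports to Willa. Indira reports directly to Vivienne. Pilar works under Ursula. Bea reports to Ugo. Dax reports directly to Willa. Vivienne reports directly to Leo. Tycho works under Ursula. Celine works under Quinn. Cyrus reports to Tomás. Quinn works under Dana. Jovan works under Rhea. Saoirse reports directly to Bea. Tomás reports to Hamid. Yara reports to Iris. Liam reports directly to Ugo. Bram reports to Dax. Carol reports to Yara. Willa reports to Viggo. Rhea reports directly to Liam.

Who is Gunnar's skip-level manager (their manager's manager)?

Ursula

Gunnar reports to Pilar, and Pilar reports to Ursula. So Gunnar's skip-level manager is Ursula.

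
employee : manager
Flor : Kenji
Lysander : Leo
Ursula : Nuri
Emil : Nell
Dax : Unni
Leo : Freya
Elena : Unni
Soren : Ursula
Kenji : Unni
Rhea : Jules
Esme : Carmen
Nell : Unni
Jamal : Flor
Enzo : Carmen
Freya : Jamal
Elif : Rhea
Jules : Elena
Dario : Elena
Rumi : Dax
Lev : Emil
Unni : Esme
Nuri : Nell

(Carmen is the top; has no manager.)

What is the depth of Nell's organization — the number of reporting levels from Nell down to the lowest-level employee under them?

The longest chain under Nell runs Nell → Nuri → Ursula → Soren, which is 3 levels below Nell.

3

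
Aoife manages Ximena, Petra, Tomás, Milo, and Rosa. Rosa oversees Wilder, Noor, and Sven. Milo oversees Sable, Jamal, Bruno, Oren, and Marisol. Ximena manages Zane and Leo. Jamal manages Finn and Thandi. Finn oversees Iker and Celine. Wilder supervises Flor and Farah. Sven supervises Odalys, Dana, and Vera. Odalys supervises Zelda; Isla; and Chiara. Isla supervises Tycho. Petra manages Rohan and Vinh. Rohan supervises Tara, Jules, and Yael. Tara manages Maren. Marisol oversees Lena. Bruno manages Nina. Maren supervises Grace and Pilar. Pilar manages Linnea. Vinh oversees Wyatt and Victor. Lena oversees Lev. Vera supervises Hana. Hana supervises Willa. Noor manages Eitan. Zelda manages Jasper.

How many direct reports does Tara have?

1

Tara directly manages Maren. That is 1 direct report.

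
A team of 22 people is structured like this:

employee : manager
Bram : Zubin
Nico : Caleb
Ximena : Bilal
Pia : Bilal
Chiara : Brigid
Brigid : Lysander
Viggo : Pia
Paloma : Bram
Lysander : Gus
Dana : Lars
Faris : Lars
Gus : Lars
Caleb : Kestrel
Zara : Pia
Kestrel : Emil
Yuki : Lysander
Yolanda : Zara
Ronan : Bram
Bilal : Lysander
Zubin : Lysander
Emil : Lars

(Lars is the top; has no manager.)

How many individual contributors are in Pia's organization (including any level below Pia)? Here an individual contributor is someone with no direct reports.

2

The people in Pia's organization with no one reporting to them are Yolanda, Viggo. That is 2.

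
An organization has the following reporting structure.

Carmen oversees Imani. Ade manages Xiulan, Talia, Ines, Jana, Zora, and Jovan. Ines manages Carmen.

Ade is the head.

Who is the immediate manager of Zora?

Zora reports directly to Ade.

Ade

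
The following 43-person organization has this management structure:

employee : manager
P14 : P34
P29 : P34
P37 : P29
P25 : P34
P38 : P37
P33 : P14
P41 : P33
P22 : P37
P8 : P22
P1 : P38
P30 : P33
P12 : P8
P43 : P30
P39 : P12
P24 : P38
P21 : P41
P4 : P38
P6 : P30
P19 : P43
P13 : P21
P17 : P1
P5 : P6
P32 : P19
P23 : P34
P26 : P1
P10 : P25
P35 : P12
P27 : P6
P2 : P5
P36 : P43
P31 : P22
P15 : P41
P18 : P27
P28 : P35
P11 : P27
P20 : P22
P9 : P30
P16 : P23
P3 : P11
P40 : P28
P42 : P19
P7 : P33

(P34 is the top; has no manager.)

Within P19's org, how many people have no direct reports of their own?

2

The people in P19's organization with no one reporting to them are P42, P32. That is 2.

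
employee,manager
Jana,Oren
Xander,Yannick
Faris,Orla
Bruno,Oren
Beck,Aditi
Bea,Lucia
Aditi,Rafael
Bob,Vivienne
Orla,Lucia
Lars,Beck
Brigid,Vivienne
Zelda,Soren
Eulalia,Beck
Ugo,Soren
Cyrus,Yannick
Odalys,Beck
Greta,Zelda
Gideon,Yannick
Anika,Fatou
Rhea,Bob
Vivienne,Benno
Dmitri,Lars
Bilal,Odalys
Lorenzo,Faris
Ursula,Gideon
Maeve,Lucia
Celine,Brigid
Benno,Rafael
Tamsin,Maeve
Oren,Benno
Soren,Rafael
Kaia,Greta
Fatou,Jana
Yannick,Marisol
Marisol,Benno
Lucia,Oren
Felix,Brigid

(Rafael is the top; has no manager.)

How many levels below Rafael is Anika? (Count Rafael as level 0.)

Chain from Anika up to Rafael: Anika → Fatou → Jana → Oren → Benno → Rafael. That is 5 steps up, so Anika is 5 levels below Rafael.

5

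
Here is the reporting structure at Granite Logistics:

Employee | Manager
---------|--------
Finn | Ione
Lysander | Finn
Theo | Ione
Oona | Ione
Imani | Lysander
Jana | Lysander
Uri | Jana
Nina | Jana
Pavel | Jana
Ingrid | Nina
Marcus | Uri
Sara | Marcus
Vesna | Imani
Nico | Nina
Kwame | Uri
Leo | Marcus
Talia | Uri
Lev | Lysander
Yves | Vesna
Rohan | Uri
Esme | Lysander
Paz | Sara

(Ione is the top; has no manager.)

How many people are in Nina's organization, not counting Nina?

Nina directly manages Ingrid, Nico. Ingrid has no reports. Nico has no reports. So Nina's organization is 2 direct reports plus everyone under them: 1 + 1 = 2.

2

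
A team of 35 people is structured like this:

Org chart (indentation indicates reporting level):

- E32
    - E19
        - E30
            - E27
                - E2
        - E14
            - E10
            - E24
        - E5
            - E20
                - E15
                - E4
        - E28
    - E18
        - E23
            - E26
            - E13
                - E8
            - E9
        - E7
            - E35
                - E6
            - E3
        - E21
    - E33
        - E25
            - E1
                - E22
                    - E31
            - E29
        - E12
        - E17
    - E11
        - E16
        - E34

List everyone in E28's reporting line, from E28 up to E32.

E28 reports to E19. E19 reports to E32. E32 is at the top.

E28 -> E19 -> E32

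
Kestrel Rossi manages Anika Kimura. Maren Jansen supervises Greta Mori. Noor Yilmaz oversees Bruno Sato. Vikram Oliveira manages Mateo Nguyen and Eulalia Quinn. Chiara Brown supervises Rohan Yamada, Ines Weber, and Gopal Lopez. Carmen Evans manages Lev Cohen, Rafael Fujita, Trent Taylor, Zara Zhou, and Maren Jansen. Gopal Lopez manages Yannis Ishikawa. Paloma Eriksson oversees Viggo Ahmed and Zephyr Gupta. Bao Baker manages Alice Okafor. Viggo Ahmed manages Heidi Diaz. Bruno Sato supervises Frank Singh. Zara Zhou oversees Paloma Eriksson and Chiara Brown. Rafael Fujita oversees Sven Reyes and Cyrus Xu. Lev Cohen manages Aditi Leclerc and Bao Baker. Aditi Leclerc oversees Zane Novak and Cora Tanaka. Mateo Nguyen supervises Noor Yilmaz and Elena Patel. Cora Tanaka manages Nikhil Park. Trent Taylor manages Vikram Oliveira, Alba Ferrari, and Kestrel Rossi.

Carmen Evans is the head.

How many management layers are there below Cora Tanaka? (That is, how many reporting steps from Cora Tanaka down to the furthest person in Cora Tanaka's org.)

The longest chain under Cora Tanaka runs Cora Tanaka → Nikhil Park, which is 1 level below Cora Tanaka.

1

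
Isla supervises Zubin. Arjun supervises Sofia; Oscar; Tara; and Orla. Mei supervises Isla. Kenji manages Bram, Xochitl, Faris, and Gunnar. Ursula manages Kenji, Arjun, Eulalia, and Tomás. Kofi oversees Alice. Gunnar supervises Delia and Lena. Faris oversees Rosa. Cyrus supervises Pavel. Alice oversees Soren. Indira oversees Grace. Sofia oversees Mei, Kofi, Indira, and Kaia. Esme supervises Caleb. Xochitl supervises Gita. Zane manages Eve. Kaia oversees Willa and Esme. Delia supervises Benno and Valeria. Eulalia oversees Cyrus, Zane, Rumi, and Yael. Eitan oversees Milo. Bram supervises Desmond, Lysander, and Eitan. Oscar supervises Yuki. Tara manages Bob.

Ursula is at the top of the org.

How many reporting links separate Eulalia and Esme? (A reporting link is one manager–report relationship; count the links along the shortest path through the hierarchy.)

5

Eulalia is 1 level below Ursula, and Esme is 4 levels below Ursula (their lowest common manager). The shortest path runs up from Eulalia to Ursula and back down to Esme: 1 + 4 = 5 links.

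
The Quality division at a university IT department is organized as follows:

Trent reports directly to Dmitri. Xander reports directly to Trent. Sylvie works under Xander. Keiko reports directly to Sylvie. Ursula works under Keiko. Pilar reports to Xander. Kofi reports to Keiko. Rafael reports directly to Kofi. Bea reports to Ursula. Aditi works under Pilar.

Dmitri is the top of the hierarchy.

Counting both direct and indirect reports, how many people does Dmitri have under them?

10

Dmitri directly manages Trent. Under Trent: Xander, Pilar, Aditi, Sylvie, Keiko, Kofi, Rafael, Ursula, Bea (9). That's 10 in total.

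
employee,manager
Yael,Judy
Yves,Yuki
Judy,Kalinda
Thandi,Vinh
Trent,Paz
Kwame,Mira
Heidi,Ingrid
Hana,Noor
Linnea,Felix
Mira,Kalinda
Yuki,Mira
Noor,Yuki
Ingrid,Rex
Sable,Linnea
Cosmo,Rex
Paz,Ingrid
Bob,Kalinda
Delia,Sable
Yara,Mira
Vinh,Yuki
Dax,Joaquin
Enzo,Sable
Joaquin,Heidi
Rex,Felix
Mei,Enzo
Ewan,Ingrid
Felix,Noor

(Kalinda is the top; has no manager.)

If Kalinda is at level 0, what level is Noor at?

Chain from Noor up to Kalinda: Noor → Yuki → Mira → Kalinda. That is 3 steps up, so Noor is 3 levels below Kalinda.

3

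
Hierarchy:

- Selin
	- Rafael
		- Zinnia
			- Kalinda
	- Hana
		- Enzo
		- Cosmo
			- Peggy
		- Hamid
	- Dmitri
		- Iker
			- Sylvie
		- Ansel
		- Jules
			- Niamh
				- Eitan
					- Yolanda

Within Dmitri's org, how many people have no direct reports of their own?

The people in Dmitri's organization with no one reporting to them are Yolanda, Ansel, Sylvie. That is 3.

3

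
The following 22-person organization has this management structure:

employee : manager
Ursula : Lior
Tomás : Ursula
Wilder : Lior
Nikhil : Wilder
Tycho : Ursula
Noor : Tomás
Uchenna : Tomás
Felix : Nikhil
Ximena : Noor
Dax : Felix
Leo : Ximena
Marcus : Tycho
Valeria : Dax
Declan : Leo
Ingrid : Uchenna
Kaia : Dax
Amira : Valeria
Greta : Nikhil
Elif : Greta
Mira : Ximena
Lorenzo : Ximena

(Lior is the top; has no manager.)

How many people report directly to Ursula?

2

Ursula directly manages Tomás, Tycho. That is 2 direct reports.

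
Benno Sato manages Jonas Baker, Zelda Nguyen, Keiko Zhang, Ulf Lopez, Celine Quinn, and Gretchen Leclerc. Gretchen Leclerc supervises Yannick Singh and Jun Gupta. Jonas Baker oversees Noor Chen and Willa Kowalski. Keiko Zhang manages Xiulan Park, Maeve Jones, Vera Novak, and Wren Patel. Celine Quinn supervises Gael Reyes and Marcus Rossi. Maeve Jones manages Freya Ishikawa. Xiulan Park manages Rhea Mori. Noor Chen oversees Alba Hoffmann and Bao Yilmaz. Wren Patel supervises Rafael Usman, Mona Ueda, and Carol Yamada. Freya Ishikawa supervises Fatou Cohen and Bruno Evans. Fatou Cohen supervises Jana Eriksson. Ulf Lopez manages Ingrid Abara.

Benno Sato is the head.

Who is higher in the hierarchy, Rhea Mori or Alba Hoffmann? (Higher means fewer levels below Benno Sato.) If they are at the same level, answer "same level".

same level

Both Rhea Mori and Alba Hoffmann are 3 levels below Benno Sato.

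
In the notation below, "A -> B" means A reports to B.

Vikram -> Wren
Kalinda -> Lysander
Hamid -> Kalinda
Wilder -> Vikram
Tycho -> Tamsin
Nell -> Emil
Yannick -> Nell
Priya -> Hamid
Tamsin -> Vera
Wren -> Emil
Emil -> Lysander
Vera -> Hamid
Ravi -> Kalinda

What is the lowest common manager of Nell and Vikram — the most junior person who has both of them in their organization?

Emil

Nell's chain of managers is Emil, Lysander. Vikram's chain of managers is Wren, Emil, Lysander. The first manager that appears in both chains is Emil.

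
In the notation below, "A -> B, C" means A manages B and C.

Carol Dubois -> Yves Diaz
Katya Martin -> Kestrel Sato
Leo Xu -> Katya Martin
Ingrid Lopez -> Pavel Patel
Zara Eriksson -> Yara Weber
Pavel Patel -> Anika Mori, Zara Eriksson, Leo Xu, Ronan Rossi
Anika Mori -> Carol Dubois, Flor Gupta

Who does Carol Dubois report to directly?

Carol Dubois reports directly to Anika Mori.

Anika Mori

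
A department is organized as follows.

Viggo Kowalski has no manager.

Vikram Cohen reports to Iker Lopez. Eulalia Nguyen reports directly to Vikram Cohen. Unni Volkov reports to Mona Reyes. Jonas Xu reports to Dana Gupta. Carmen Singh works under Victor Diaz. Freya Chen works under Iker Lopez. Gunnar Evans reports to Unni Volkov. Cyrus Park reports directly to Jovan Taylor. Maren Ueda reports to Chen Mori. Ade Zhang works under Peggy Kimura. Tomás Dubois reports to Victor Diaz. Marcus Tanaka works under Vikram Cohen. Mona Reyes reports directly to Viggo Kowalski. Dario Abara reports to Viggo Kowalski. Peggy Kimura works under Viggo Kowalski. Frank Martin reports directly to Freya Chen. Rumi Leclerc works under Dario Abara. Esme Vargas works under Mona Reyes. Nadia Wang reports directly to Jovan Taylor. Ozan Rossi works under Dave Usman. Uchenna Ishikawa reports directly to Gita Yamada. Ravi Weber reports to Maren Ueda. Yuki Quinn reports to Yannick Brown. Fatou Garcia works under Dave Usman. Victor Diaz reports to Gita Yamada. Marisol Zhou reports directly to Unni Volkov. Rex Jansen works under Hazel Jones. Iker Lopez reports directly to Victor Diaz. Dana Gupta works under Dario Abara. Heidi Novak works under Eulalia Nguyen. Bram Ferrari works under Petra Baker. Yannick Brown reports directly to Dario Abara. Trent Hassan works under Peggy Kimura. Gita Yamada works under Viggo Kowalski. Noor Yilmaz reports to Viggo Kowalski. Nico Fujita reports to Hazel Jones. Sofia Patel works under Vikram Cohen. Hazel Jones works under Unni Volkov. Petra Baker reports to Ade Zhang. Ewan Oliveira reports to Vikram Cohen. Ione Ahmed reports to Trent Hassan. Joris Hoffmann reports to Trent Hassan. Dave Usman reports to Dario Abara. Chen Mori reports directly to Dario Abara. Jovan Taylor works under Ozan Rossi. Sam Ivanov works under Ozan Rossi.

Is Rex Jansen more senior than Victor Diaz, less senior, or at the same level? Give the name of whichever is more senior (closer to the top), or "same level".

Victor Diaz

Rex Jansen is 4 levels below Viggo Kowalski; Victor Diaz is 2. Victor Diaz is higher.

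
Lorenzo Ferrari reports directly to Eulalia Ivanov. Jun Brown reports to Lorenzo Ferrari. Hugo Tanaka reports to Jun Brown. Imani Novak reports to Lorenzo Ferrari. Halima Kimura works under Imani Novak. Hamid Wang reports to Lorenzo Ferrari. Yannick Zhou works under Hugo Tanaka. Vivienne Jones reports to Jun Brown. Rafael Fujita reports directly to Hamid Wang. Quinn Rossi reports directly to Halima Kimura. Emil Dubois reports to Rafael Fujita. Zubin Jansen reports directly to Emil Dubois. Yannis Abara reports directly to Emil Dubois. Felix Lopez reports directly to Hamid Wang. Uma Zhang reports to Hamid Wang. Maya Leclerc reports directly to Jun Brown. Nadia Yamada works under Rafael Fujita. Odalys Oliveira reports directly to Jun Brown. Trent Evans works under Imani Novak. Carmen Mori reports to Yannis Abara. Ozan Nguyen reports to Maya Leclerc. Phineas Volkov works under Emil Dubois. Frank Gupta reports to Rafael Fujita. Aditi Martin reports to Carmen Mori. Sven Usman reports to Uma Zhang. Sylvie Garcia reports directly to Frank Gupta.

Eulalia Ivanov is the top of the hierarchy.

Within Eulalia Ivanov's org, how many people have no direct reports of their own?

13

The people in Eulalia Ivanov's organization with no one reporting to them are Sven Usman, Felix Lopez, Sylvie Garcia, Nadia Yamada, Phineas Volkov, Aditi Martin, Zubin Jansen, Trent Evans, Quinn Rossi, Odalys Oliveira, Ozan Nguyen, Vivienne Jones, Yannick Zhou. That is 13.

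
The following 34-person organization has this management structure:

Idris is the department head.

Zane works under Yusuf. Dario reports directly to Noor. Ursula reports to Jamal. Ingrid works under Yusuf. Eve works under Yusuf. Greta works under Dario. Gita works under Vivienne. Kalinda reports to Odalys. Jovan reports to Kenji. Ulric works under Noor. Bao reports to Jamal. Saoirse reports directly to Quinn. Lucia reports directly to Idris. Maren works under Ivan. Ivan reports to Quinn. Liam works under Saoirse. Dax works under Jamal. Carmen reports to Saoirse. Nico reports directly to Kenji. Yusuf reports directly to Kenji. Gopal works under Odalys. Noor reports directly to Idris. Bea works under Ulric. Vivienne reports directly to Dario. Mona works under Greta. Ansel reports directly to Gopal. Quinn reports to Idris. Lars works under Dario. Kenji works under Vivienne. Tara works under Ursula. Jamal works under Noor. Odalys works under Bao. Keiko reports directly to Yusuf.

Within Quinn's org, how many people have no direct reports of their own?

3

The people in Quinn's organization with no one reporting to them are Maren, Carmen, Liam. That is 3.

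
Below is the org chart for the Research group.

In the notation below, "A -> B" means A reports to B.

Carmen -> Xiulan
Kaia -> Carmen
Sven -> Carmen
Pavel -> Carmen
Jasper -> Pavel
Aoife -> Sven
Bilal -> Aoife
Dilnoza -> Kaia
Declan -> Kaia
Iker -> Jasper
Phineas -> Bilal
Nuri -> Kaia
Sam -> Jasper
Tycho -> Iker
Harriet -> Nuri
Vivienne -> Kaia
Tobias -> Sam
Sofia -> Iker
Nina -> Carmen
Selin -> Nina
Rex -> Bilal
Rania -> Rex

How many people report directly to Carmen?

Carmen directly manages Kaia, Sven, Pavel, Nina. That is 4 direct reports.

4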